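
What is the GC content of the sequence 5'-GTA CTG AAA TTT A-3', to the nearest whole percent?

T=5, G=2, C=1, A=5
G+C = 2 + 1 = 3 out of 13 bases
%GC = 3/13 × 100 = 23.08% ≈ 23%

23%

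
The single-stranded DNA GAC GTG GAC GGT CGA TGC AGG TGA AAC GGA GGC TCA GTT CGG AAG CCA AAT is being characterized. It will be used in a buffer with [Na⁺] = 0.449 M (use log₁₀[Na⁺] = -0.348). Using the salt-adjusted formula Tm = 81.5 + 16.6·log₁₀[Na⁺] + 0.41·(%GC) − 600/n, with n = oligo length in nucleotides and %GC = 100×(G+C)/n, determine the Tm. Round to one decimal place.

87.3°C

Length n = 51. Counting bases: A=14, C=10, T=8, G=19
G+C = 29, so %GC = 29/51 × 100 = 56.863%
Salt term: 16.6 × (-0.348) = -5.777
GC term: 0.41 × 56.863 = 23.314; length term: −600/51 = −11.765
Tm = 81.5 + (-5.777) + 23.314 − 11.765 = 87.272 → 87.3°C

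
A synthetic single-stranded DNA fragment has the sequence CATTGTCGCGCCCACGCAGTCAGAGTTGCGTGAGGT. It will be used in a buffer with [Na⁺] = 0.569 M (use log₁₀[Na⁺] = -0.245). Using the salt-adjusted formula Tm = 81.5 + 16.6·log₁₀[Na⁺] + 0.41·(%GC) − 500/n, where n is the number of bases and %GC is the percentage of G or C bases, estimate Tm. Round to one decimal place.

88.6°C

Length n = 36. Scanning the sequence gives T=8, A=6, C=10, G=12.
G+C = 22, so %GC = 22/36 × 100 = 61.111%
Salt term: 16.6 × (-0.245) = -4.067
GC term: 0.41 × 61.111 = 25.056; length term: −500/36 = −13.889
Tm = 81.5 + (-4.067) + 25.056 − 13.889 = 88.6 → 88.6°C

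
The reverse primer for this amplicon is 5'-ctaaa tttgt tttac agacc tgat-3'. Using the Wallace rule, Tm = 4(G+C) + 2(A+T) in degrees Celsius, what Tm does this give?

62°C

Counting bases: A=7, C=4, T=10, G=3
A+T = 17, G+C = 7
Tm = 2(17) + 4(7) = 34 + 28 = 62°C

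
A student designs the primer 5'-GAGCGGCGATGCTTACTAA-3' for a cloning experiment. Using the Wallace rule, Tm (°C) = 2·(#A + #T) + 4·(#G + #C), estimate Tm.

58°C

Base counts: T=4, A=5, C=4, G=6
So N_AT = 9 and N_GC = 10.
Tm = 4·10 + 2·9 = 40 + 18 = 58°C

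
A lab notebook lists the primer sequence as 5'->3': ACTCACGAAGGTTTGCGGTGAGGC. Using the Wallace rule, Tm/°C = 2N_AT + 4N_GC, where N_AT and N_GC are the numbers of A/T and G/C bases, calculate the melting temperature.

76°C

Counting bases: G=9, T=5, A=5, C=5
A+T = 10, G+C = 14
Tm = 2×10 + 4×14 = 76°C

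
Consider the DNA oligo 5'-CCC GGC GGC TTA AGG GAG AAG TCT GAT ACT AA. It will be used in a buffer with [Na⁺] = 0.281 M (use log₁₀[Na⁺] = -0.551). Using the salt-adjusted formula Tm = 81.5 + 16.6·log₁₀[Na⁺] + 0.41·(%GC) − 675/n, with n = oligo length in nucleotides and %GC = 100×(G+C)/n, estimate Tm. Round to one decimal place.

73.0°C

Length n = 32. Base counts: T=6, G=10, A=9, C=7
G+C = 17, so %GC = 17/32 × 100 = 53.125%
Salt term: 16.6 × (-0.551) = -9.147
GC term: 0.41 × 53.125 = 21.781; length term: −675/32 = −21.094
Tm = 81.5 + (-9.147) + 21.781 − 21.094 = 73.04 → 73.0°C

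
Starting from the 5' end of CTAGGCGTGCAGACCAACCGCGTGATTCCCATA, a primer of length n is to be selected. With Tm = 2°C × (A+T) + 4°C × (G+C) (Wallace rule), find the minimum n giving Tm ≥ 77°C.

n = 24

First 23 bases: CTAGGCGTGCAGACCAACCGCGT → Tm = 76°C (< 77°C)
First 24 bases: CTAGGCGTGCAGACCAACCGCGTG → Tm = 80°C (≥ 77°C)
Each additional base adds 2°C (A/T) or 4°C (G/C), so Tm is non-decreasing in n; n = 24 is the first length to reach 77°C.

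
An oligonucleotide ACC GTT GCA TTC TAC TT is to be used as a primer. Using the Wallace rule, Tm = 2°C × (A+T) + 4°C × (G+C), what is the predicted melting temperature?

48°C

C=5, G=2, A=3, T=7
A+T = 10, G+C = 7
Tm = 2×10 + 4×7 = 48°C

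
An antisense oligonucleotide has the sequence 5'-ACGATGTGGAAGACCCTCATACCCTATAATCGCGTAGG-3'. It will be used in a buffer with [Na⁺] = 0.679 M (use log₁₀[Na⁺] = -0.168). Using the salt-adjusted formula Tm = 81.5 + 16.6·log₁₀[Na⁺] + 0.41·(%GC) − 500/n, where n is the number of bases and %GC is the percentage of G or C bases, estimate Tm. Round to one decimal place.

Length n = 38. Base counts: T=8, C=10, A=11, G=9
G+C = 19, so %GC = 19/38 × 100 = 50%
Salt term: 16.6 × (-0.168) = -2.789
GC term: 0.41 × 50 = 20.5; length term: −500/38 = −13.158
Tm = 81.5 + (-2.789) + 20.5 − 13.158 = 86.053 → 86.1°C

86.1°C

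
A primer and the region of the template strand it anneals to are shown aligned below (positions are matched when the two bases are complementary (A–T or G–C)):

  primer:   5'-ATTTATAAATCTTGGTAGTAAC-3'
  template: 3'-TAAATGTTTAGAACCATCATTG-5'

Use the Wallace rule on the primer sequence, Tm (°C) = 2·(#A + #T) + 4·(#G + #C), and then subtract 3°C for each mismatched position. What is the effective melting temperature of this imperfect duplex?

Primer base counts: A=8, T=9, G=3, C=2 → A+T=17, G+C=5
Perfect-match Tm = 2(17) + 4(5) = 34 + 20 = 54°C
Mismatches (positions where the bases are not complementary): 1 (at position 6)
Effective Tm = 54 − 1×3 = 54 − 3 = 51°C

51°C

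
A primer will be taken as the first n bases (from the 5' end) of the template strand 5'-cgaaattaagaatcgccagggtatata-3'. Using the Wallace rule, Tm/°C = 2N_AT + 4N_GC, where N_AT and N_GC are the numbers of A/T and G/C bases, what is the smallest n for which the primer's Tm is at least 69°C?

n = 25

First 24 bases: CGAAATTAAGAATCGCCAGGGTAT → Tm = 68°C (< 69°C)
First 25 bases: CGAAATTAAGAATCGCCAGGGTATA → Tm = 70°C (≥ 69°C)
Since every base adds ≥2°C, Tm only increases with n, so the threshold is first crossed at n = 25.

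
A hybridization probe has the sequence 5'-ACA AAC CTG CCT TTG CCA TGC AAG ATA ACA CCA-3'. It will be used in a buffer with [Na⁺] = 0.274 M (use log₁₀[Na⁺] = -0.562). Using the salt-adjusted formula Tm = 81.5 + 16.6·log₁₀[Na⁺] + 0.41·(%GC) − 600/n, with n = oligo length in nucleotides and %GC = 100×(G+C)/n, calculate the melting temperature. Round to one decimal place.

72.6°C

Length n = 33. Scanning the sequence gives C=11, A=12, T=6, G=4.
G+C = 15, so %GC = 15/33 × 100 = 45.455%
Salt term: 16.6 × (-0.562) = -9.329
GC term: 0.41 × 45.455 = 18.637; length term: −600/33 = −18.182
Tm = 81.5 + (-9.329) + 18.637 − 18.182 = 72.626 → 72.6°C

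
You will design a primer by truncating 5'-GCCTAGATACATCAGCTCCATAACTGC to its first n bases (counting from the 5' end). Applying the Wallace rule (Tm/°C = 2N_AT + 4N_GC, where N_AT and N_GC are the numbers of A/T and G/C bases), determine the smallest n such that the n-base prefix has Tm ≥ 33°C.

First 11 bases: GCCTAGATACA → Tm = 32°C (< 33°C)
First 12 bases: GCCTAGATACAT → Tm = 34°C (≥ 33°C)
Each additional base adds 2°C (A/T) or 4°C (G/C), so Tm is non-decreasing in n; n = 12 is the first length to reach 33°C.

n = 12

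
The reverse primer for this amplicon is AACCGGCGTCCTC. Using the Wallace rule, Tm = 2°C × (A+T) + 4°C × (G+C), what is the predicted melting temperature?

44°C

G=3, C=6, A=2, T=2
AT pairs contribute 4, GC pairs contribute 9.
Tm = 2×4 + 4×9 = 44°C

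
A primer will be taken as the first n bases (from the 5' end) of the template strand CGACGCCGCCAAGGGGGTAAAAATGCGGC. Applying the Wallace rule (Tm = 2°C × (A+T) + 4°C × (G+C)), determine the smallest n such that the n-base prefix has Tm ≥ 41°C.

n = 12

First 11 bases: CGACGCCGCCA → Tm = 40°C (< 41°C)
First 12 bases: CGACGCCGCCAA → Tm = 42°C (≥ 41°C)
Since every base adds ≥2°C, Tm only increases with n, so the threshold is first crossed at n = 12.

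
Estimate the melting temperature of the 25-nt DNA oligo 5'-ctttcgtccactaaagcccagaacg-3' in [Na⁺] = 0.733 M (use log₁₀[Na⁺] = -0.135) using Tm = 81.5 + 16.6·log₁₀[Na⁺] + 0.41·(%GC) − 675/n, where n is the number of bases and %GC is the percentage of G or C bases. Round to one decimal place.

73.6°C

Length n = 25. Base counts: A=7, G=4, T=5, C=9
G+C = 13, so %GC = 13/25 × 100 = 52%
Salt term: 16.6 × (-0.135) = -2.241
GC term: 0.41 × 52 = 21.32; length term: −675/25 = −27
Tm = 81.5 + (-2.241) + 21.32 − 27 = 73.579 → 73.6°C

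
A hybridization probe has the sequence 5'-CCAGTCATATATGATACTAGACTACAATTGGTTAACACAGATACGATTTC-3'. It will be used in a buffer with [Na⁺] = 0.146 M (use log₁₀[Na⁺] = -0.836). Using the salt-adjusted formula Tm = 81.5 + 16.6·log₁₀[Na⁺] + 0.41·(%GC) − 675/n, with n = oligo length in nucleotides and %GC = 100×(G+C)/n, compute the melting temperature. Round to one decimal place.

68.1°C

Length n = 50. Base counts: G=7, A=18, C=10, T=15
G+C = 17, so %GC = 17/50 × 100 = 34%
Salt term: 16.6 × (-0.836) = -13.878
GC term: 0.41 × 34 = 13.94; length term: −675/50 = −13.5
Tm = 81.5 + (-13.878) + 13.94 − 13.5 = 68.062 → 68.1°C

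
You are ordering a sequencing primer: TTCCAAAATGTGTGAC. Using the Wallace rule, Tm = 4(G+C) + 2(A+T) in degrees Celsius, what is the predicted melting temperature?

Base counts: G=3, T=5, C=3, A=5
So N_AT = 10 and N_GC = 6.
Tm = 4·6 + 2·10 = 24 + 20 = 44°C

44°C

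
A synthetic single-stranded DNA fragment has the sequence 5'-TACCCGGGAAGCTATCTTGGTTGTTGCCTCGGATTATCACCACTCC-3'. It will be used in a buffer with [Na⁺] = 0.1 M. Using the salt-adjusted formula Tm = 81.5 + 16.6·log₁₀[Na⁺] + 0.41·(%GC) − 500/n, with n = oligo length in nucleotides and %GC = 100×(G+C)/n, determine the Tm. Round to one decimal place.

Length n = 46. C=14, T=14, A=8, G=10
G+C = 24, so %GC = 24/46 × 100 = 52.174%
Salt term: 16.6 × (-1) = -16.6
GC term: 0.41 × 52.174 = 21.391; length term: −500/46 = −10.87
Tm = 81.5 + (-16.6) + 21.391 − 10.87 = 75.421 → 75.4°C

75.4°C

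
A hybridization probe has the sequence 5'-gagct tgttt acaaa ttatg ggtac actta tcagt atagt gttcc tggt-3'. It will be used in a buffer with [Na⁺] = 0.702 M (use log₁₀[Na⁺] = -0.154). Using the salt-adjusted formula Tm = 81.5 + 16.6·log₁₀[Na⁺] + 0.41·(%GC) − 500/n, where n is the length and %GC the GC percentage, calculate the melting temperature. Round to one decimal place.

Length n = 49. Base counts: A=12, G=11, C=7, T=19
G+C = 18, so %GC = 18/49 × 100 = 36.735%
Salt term: 16.6 × (-0.154) = -2.556
GC term: 0.41 × 36.735 = 15.061; length term: −500/49 = −10.204
Tm = 81.5 + (-2.556) + 15.061 − 10.204 = 83.801 → 83.8°C

83.8°C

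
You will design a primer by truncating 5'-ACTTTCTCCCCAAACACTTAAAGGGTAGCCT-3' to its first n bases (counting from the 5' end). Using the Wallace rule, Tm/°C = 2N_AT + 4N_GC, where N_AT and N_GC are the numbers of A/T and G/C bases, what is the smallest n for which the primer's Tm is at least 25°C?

First 8 bases: ACTTTCTC → Tm = 22°C (< 25°C)
First 9 bases: ACTTTCTCC → Tm = 26°C (≥ 25°C)
Since every base adds ≥2°C, Tm only increases with n, so the threshold is first crossed at n = 9.

n = 9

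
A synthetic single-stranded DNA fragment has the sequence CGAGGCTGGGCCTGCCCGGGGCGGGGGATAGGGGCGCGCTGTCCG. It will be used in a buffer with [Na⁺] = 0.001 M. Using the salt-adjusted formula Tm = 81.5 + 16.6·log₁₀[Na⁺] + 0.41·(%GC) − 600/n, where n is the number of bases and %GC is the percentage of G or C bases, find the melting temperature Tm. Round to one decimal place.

Length n = 45. Scanning the sequence gives C=13, G=24, A=3, T=5.
G+C = 37, so %GC = 37/45 × 100 = 82.222%
Salt term: 16.6 × (-3) = -49.8
GC term: 0.41 × 82.222 = 33.711; length term: −600/45 = −13.333
Tm = 81.5 + (-49.8) + 33.711 − 13.333 = 52.078 → 52.1°C

52.1°C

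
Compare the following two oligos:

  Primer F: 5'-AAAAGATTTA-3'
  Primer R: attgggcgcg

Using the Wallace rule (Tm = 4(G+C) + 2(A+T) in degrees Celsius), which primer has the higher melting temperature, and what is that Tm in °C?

Primer F: A+T=9, G+C=1 → Tm = 2(9)+4(1) = 22°C
Primer R: A+T=3, G+C=7 → Tm = 2(3)+4(7) = 34°C
22°C vs 34°C → primer R is higher.

Primer R, 34°C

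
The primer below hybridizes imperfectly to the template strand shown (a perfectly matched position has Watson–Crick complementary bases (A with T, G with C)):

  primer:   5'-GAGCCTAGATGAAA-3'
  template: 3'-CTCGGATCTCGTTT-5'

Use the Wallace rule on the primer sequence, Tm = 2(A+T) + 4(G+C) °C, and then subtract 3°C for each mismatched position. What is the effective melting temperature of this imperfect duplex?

Primer base counts: A=6, T=2, G=4, C=2 → A+T=8, G+C=6
Perfect-match Tm = 2(8) + 4(6) = 16 + 24 = 40°C
Mismatches (positions where the bases are not complementary): 2 (at positions 10, 11)
Effective Tm = 40 − 2×3 = 40 − 6 = 34°C

34°C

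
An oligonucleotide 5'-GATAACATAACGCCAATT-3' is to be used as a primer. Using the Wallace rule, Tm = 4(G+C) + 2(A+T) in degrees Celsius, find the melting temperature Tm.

C=4, G=2, T=4, A=8
A+T = 12, G+C = 6
Tm = 4·6 + 2·12 = 24 + 24 = 48°C

48°C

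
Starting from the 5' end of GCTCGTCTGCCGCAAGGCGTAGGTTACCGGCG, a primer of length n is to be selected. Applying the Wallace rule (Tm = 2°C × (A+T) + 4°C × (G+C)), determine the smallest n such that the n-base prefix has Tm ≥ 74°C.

n = 22

First 21 bases: GCTCGTCTGCCGCAAGGCGTA → Tm = 70°C (< 74°C)
First 22 bases: GCTCGTCTGCCGCAAGGCGTAG → Tm = 74°C (≥ 74°C)
Since every base adds ≥2°C, Tm only increases with n, so the threshold is first crossed at n = 22.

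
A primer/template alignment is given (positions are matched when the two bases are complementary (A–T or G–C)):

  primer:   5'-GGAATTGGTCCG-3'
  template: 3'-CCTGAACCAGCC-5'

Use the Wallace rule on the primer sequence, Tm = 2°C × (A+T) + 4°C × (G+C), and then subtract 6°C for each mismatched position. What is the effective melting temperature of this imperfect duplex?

26°C

Primer base counts: A=2, T=3, G=5, C=2 → A+T=5, G+C=7
Perfect-match Tm = 2(5) + 4(7) = 10 + 28 = 38°C
Mismatches (positions where the bases are not complementary): 2 (at positions 4, 11)
Effective Tm = 38 − 2×6 = 38 − 12 = 26°C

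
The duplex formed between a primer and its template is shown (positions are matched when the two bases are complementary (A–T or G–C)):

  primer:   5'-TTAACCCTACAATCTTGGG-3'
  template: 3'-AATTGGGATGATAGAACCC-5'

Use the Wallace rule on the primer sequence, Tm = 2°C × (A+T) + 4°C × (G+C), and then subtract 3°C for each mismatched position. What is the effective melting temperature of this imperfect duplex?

51°C

Primer base counts: A=5, T=6, G=3, C=5 → A+T=11, G+C=8
Perfect-match Tm = 2(11) + 4(8) = 22 + 32 = 54°C
Mismatches (positions where the bases are not complementary): 1 (at position 11)
Effective Tm = 54 − 1×3 = 54 − 3 = 51°C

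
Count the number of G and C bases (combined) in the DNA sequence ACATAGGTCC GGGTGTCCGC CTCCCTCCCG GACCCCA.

26

G=9, T=6, A=5, C=17
Total G or C: 9 + 17 = 26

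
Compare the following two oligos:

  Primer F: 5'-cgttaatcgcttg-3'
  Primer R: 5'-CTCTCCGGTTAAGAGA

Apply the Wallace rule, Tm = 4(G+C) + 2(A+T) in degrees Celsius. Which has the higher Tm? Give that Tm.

Primer R, 48°C

Primer F: A+T=7, G+C=6 → Tm = 2(7)+4(6) = 38°C
Primer R: A+T=8, G+C=8 → Tm = 2(8)+4(8) = 48°C
38°C vs 48°C → primer R is higher.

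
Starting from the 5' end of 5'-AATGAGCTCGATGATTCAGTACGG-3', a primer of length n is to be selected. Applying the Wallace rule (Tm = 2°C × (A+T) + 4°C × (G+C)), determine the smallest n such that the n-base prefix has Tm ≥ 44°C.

First 15 bases: AATGAGCTCGATGAT → Tm = 42°C (< 44°C)
First 16 bases: AATGAGCTCGATGATT → Tm = 44°C (≥ 44°C)
Each additional base adds 2°C (A/T) or 4°C (G/C), so Tm is non-decreasing in n; n = 16 is the first length to reach 44°C.

n = 16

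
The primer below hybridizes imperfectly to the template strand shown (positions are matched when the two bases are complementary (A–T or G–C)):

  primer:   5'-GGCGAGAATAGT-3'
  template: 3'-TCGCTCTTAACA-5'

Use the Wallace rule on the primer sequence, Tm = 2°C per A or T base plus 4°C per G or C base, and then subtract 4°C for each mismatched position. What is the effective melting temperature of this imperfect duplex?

28°C

Primer base counts: A=4, T=2, G=5, C=1 → A+T=6, G+C=6
Perfect-match Tm = 2(6) + 4(6) = 12 + 24 = 36°C
Mismatches (positions where the bases are not complementary): 2 (at positions 1, 10)
Effective Tm = 36 − 2×4 = 36 − 8 = 28°C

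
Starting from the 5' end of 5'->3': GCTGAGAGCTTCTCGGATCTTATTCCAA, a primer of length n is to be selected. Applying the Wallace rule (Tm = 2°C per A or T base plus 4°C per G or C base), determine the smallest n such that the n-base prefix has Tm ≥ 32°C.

First 9 bases: GCTGAGAGC → Tm = 30°C (< 32°C)
First 10 bases: GCTGAGAGCT → Tm = 32°C (≥ 32°C)
Since every base adds ≥2°C, Tm only increases with n, so the threshold is first crossed at n = 10.

n = 10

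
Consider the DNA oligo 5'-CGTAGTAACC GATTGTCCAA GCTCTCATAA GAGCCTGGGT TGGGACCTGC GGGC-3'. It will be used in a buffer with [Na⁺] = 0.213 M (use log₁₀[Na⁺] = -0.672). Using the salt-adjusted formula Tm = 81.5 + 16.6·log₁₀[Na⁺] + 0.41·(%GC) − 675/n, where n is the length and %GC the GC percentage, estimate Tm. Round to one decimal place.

81.4°C

Length n = 54. Counting bases: T=12, G=17, C=14, A=11
G+C = 31, so %GC = 31/54 × 100 = 57.407%
Salt term: 16.6 × (-0.672) = -11.155
GC term: 0.41 × 57.407 = 23.537; length term: −675/54 = −12.5
Tm = 81.5 + (-11.155) + 23.537 − 12.5 = 81.382 → 81.4°C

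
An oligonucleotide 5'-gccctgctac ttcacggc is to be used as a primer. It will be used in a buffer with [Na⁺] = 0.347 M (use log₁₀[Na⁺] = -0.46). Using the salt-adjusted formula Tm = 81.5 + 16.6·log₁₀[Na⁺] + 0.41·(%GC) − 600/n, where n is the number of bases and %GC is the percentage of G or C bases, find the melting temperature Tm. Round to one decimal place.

67.9°C

Length n = 18. Counting bases: T=4, G=4, A=2, C=8
G+C = 12, so %GC = 12/18 × 100 = 66.667%
Salt term: 16.6 × (-0.46) = -7.636
GC term: 0.41 × 66.667 = 27.333; length term: −600/18 = −33.333
Tm = 81.5 + (-7.636) + 27.333 − 33.333 = 67.864 → 67.9°C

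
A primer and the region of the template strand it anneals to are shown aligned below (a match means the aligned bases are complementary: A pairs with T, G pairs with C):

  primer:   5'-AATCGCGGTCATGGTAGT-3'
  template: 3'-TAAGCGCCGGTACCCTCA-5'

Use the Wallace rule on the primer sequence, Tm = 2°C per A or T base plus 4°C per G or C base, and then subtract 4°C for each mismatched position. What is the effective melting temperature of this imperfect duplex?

42°C

Primer base counts: A=4, T=5, G=6, C=3 → A+T=9, G+C=9
Perfect-match Tm = 2(9) + 4(9) = 18 + 36 = 54°C
Mismatches (positions where the bases are not complementary): 3 (at positions 2, 9, 15)
Effective Tm = 54 − 3×4 = 54 − 12 = 42°C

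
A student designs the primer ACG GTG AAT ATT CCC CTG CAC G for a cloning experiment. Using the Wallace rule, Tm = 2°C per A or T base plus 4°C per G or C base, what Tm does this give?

68°C

G=5, C=7, A=5, T=5
AT pairs contribute 10, GC pairs contribute 12.
Tm = 4·12 + 2·10 = 48 + 20 = 68°C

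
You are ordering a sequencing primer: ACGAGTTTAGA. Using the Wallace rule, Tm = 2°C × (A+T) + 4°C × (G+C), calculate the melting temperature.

30°C

Scanning the sequence gives G=3, A=4, T=3, C=1.
So N_AT = 7 and N_GC = 4.
Tm = 4·4 + 2·7 = 16 + 14 = 30°C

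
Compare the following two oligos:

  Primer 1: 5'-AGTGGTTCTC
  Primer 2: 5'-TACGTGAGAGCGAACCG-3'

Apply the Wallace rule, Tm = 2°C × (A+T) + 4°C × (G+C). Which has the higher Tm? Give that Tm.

Primer 2, 54°C

Primer 1: A+T=5, G+C=5 → Tm = 2(5)+4(5) = 30°C
Primer 2: A+T=7, G+C=10 → Tm = 2(7)+4(10) = 54°C
30°C vs 54°C → primer 2 is higher.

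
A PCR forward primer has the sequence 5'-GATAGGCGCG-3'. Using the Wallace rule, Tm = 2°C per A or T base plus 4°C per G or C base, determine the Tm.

A=2, G=5, C=2, T=1
A+T = 3, G+C = 7
Tm = 2×3 + 4×7 = 34°C

34°C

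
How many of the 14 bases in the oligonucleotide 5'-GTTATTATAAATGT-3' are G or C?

2

Base counts: C=0, T=7, A=5, G=2
Total G or C: 2 + 0 = 2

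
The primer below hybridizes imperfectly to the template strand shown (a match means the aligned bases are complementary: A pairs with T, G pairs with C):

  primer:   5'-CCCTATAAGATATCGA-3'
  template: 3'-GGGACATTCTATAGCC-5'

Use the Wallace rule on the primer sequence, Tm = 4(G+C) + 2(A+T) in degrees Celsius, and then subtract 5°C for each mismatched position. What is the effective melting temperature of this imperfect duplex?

34°C

Primer base counts: A=6, T=4, G=2, C=4 → A+T=10, G+C=6
Perfect-match Tm = 2(10) + 4(6) = 20 + 24 = 44°C
Mismatches (positions where the bases are not complementary): 2 (at positions 5, 16)
Effective Tm = 44 − 2×5 = 44 − 10 = 34°C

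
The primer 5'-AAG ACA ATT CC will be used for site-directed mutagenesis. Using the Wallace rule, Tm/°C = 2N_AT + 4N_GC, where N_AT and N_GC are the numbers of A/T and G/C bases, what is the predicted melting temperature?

A=5, C=3, T=2, G=1
So N_AT = 7 and N_GC = 4.
Tm = 4·4 + 2·7 = 16 + 14 = 30°C

30°C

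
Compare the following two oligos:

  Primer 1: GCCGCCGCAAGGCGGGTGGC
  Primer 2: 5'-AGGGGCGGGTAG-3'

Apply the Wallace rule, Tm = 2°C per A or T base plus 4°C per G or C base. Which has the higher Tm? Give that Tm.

Primer 1: A+T=3, G+C=17 → Tm = 2(3)+4(17) = 74°C
Primer 2: A+T=3, G+C=9 → Tm = 2(3)+4(9) = 42°C
74°C vs 42°C → primer 1 is higher.

Primer 1, 74°C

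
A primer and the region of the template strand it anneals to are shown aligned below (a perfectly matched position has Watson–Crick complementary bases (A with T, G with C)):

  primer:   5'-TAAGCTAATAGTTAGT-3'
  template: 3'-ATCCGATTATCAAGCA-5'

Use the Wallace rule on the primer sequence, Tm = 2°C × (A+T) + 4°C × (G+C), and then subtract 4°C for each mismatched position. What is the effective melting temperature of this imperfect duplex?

Primer base counts: A=6, T=6, G=3, C=1 → A+T=12, G+C=4
Perfect-match Tm = 2(12) + 4(4) = 24 + 16 = 40°C
Mismatches (positions where the bases are not complementary): 2 (at positions 3, 14)
Effective Tm = 40 − 2×4 = 40 − 8 = 32°C

32°C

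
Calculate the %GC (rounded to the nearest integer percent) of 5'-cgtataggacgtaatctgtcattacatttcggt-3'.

Scanning the sequence gives T=12, G=7, C=6, A=8.
G+C = 7 + 6 = 13 out of 33 bases
%GC = 13/33 × 100 = 39.39% ≈ 39%

39%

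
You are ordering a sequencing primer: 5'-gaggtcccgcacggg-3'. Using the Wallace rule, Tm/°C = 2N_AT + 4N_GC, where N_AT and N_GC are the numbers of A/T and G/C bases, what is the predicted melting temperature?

Counting bases: C=5, G=7, A=2, T=1
So N_AT = 3 and N_GC = 12.
Tm = 4·12 + 2·3 = 48 + 6 = 54°C

54°C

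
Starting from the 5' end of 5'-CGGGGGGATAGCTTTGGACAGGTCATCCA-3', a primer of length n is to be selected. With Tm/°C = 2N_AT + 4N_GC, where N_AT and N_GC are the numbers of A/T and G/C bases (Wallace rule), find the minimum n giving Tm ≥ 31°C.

n = 9

First 8 bases: CGGGGGGA → Tm = 30°C (< 31°C)
First 9 bases: CGGGGGGAT → Tm = 32°C (≥ 31°C)
Since every base adds ≥2°C, Tm only increases with n, so the threshold is first crossed at n = 9.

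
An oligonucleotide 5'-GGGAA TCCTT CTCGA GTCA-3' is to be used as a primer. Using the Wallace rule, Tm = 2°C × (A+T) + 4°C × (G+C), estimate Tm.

G=5, T=5, A=4, C=5
AT pairs contribute 9, GC pairs contribute 10.
Tm = 2×9 + 4×10 = 58°C

58°C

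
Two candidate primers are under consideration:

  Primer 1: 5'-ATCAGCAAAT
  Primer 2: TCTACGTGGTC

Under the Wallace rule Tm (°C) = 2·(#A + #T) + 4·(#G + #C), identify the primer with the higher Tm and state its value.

Primer 1: A+T=7, G+C=3 → Tm = 2(7)+4(3) = 26°C
Primer 2: A+T=5, G+C=6 → Tm = 2(5)+4(6) = 34°C
26°C vs 34°C → primer 2 is higher.

Primer 2, 34°C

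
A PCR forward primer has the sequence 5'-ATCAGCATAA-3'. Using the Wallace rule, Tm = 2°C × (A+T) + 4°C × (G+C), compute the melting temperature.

26°C

C=2, G=1, A=5, T=2
AT pairs contribute 7, GC pairs contribute 3.
Tm = 4·3 + 2·7 = 12 + 14 = 26°C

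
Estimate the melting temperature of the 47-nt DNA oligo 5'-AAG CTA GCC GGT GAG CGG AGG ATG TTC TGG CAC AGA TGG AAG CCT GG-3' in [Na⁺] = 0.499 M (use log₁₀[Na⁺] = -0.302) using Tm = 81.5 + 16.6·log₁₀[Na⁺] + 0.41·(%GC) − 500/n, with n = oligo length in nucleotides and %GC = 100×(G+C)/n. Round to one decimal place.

90.3°C

Length n = 47. Scanning the sequence gives G=19, C=9, T=8, A=11.
G+C = 28, so %GC = 28/47 × 100 = 59.574%
Salt term: 16.6 × (-0.302) = -5.013
GC term: 0.41 × 59.574 = 24.425; length term: −500/47 = −10.638
Tm = 81.5 + (-5.013) + 24.425 − 10.638 = 90.274 → 90.3°C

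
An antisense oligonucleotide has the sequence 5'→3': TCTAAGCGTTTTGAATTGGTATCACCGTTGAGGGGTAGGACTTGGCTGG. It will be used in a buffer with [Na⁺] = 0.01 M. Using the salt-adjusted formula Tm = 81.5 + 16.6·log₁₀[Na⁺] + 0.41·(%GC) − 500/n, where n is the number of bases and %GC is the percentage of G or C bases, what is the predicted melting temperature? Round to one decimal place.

Length n = 49. Scanning the sequence gives C=7, A=9, G=17, T=16.
G+C = 24, so %GC = 24/49 × 100 = 48.98%
Salt term: 16.6 × (-2) = -33.2
GC term: 0.41 × 48.98 = 20.082; length term: −500/49 = −10.204
Tm = 81.5 + (-33.2) + 20.082 − 10.204 = 58.178 → 58.2°C

58.2°C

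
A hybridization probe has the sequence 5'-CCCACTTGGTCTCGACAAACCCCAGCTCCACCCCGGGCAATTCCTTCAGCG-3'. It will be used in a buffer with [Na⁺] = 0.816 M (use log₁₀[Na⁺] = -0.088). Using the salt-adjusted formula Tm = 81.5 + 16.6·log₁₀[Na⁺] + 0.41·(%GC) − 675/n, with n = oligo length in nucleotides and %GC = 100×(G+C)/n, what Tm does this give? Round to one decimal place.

Length n = 51. C=23, A=10, G=9, T=9
G+C = 32, so %GC = 32/51 × 100 = 62.745%
Salt term: 16.6 × (-0.088) = -1.461
GC term: 0.41 × 62.745 = 25.725; length term: −675/51 = −13.235
Tm = 81.5 + (-1.461) + 25.725 − 13.235 = 92.529 → 92.5°C

92.5°C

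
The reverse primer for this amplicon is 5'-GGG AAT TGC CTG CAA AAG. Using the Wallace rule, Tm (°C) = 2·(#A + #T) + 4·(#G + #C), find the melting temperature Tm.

54°C

Scanning the sequence gives C=3, G=6, T=3, A=6.
AT pairs contribute 9, GC pairs contribute 9.
Tm = 2×9 + 4×9 = 54°C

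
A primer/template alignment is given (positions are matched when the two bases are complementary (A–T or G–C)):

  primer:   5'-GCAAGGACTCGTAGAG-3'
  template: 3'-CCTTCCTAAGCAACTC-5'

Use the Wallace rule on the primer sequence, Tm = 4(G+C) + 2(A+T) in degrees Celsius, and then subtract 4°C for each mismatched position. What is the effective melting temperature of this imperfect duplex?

38°C

Primer base counts: A=5, T=2, G=6, C=3 → A+T=7, G+C=9
Perfect-match Tm = 2(7) + 4(9) = 14 + 36 = 50°C
Mismatches (positions where the bases are not complementary): 3 (at positions 2, 8, 13)
Effective Tm = 50 − 3×4 = 50 − 12 = 38°C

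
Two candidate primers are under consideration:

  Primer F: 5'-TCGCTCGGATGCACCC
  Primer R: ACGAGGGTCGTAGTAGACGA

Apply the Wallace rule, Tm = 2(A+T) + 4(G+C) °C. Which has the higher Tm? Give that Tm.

Primer F: A+T=5, G+C=11 → Tm = 2(5)+4(11) = 54°C
Primer R: A+T=9, G+C=11 → Tm = 2(9)+4(11) = 62°C
54°C vs 62°C → primer R is higher.

Primer R, 62°C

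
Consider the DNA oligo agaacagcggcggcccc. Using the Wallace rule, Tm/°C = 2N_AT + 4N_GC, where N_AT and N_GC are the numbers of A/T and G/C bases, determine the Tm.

60°C

Base counts: A=4, C=7, G=6, T=0
AT pairs contribute 4, GC pairs contribute 13.
Tm = 4·13 + 2·4 = 52 + 8 = 60°C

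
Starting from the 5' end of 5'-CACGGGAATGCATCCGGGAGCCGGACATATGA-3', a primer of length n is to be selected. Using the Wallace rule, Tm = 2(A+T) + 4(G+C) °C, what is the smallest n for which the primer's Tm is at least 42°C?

First 13 bases: CACGGGAATGCAT → Tm = 40°C (< 42°C)
First 14 bases: CACGGGAATGCATC → Tm = 44°C (≥ 42°C)
Since every base adds ≥2°C, Tm only increases with n, so the threshold is first crossed at n = 14.

n = 14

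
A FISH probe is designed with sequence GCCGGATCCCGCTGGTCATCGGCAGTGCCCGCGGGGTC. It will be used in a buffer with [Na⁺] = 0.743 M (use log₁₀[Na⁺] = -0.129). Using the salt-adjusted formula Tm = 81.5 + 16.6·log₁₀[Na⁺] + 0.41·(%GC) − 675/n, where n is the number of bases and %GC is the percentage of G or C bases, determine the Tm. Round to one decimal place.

92.9°C

Length n = 38. Counting bases: G=15, T=6, C=14, A=3
G+C = 29, so %GC = 29/38 × 100 = 76.316%
Salt term: 16.6 × (-0.129) = -2.141
GC term: 0.41 × 76.316 = 31.29; length term: −675/38 = −17.763
Tm = 81.5 + (-2.141) + 31.29 − 17.763 = 92.886 → 92.9°C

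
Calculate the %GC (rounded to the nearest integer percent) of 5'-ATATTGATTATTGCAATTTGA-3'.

19%

Counting bases: C=1, A=7, G=3, T=10
G+C = 3 + 1 = 4 out of 21 bases
%GC = 4/21 × 100 = 19.05% ≈ 19%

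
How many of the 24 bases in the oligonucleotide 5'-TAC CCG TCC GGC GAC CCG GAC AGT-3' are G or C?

T=3, G=7, A=4, C=10
Total G or C: 7 + 10 = 17

17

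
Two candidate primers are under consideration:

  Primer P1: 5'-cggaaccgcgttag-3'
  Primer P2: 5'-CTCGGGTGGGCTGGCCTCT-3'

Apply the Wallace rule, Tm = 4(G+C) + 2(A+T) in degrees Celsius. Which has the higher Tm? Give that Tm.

Primer P1: A+T=5, G+C=9 → Tm = 2(5)+4(9) = 46°C
Primer P2: A+T=5, G+C=14 → Tm = 2(5)+4(14) = 66°C
46°C vs 66°C → primer P2 is higher.

Primer P2, 66°C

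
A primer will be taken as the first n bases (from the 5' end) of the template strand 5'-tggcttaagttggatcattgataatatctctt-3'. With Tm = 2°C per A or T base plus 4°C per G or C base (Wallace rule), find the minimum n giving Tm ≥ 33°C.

n = 12

First 11 bases: TGGCTTAAGTT → Tm = 30°C (< 33°C)
First 12 bases: TGGCTTAAGTTG → Tm = 34°C (≥ 33°C)
Since every base adds ≥2°C, Tm only increases with n, so the threshold is first crossed at n = 12.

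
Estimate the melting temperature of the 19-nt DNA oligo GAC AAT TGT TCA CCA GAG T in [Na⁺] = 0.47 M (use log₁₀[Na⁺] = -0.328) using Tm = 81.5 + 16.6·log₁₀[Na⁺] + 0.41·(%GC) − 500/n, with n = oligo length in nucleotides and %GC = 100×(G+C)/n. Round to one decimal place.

Length n = 19. Base counts: G=4, A=6, T=5, C=4
G+C = 8, so %GC = 8/19 × 100 = 42.105%
Salt term: 16.6 × (-0.328) = -5.445
GC term: 0.41 × 42.105 = 17.263; length term: −500/19 = −26.316
Tm = 81.5 + (-5.445) + 17.263 − 26.316 = 67.002 → 67.0°C

67.0°C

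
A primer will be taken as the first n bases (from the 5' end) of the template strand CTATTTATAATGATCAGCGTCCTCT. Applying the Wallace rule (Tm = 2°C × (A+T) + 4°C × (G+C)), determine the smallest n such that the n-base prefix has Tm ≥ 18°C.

First 7 bases: CTATTTA → Tm = 16°C (< 18°C)
First 8 bases: CTATTTAT → Tm = 18°C (≥ 18°C)
Since every base adds ≥2°C, Tm only increases with n, so the threshold is first crossed at n = 8.

n = 8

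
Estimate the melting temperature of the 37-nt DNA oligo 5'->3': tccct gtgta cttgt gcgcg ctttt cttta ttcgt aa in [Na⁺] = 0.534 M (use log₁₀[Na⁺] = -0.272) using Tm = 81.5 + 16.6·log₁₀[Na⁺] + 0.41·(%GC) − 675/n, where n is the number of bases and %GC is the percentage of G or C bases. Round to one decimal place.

Length n = 37. Scanning the sequence gives A=4, T=17, C=9, G=7.
G+C = 16, so %GC = 16/37 × 100 = 43.243%
Salt term: 16.6 × (-0.272) = -4.515
GC term: 0.41 × 43.243 = 17.73; length term: −675/37 = −18.243
Tm = 81.5 + (-4.515) + 17.73 − 18.243 = 76.472 → 76.5°C

76.5°C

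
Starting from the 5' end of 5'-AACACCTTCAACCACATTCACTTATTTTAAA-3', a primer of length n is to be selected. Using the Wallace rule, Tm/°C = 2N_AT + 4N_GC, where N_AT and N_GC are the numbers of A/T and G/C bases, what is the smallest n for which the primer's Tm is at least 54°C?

First 18 bases: AACACCTTCAACCACATT → Tm = 50°C (< 54°C)
First 19 bases: AACACCTTCAACCACATTC → Tm = 54°C (≥ 54°C)
Since every base adds ≥2°C, Tm only increases with n, so the threshold is first crossed at n = 19.

n = 19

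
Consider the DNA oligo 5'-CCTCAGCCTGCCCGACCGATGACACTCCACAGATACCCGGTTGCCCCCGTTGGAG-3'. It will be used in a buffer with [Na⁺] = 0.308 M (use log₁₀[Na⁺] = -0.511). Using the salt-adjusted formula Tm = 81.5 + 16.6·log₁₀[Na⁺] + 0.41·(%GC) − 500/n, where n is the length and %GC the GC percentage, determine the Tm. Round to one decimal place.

Length n = 55. A=10, G=13, C=23, T=9
G+C = 36, so %GC = 36/55 × 100 = 65.455%
Salt term: 16.6 × (-0.511) = -8.483
GC term: 0.41 × 65.455 = 26.837; length term: −500/55 = −9.091
Tm = 81.5 + (-8.483) + 26.837 − 9.091 = 90.763 → 90.8°C

90.8°C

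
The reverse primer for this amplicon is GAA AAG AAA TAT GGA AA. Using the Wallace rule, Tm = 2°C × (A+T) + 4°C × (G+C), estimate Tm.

Scanning the sequence gives A=11, C=0, G=4, T=2.
So N_AT = 13 and N_GC = 4.
Tm = 2(13) + 4(4) = 26 + 16 = 42°C

42°C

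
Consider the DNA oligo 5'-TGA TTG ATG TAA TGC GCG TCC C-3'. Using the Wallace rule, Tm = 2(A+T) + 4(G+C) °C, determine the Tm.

66°C

Scanning the sequence gives T=7, C=5, A=4, G=6.
A+T = 11, G+C = 11
Tm = 2×11 + 4×11 = 66°C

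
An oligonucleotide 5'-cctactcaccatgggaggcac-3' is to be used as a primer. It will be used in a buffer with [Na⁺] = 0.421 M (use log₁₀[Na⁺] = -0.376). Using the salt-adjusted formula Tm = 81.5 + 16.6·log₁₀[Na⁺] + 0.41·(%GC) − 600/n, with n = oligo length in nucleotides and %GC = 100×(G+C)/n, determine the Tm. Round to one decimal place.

72.1°C

Length n = 21. Scanning the sequence gives G=5, C=8, A=5, T=3.
G+C = 13, so %GC = 13/21 × 100 = 61.905%
Salt term: 16.6 × (-0.376) = -6.242
GC term: 0.41 × 61.905 = 25.381; length term: −600/21 = −28.571
Tm = 81.5 + (-6.242) + 25.381 − 28.571 = 72.068 → 72.1°C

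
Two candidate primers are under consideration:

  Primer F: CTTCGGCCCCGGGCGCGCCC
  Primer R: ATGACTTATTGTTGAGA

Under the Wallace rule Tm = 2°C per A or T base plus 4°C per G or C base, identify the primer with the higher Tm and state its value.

Primer F: A+T=2, G+C=18 → Tm = 2(2)+4(18) = 76°C
Primer R: A+T=12, G+C=5 → Tm = 2(12)+4(5) = 44°C
76°C vs 44°C → primer F is higher.

Primer F, 76°C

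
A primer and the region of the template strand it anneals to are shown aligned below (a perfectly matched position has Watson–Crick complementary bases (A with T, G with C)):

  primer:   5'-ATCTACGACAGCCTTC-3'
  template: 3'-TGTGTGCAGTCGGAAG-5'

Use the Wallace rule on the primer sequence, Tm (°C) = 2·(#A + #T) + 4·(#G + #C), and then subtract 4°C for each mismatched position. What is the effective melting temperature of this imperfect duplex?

Primer base counts: A=4, T=4, G=2, C=6 → A+T=8, G+C=8
Perfect-match Tm = 2(8) + 4(8) = 16 + 32 = 48°C
Mismatches (positions where the bases are not complementary): 4 (at positions 2, 3, 4, 8)
Effective Tm = 48 − 4×4 = 48 − 16 = 32°C

32°C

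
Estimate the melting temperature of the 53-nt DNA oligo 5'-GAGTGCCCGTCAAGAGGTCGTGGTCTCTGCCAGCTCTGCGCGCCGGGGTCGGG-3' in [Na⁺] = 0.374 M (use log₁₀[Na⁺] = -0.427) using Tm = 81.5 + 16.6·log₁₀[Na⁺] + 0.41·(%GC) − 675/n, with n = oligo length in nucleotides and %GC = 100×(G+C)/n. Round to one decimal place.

91.1°C

Length n = 53. Scanning the sequence gives T=10, C=16, A=5, G=22.
G+C = 38, so %GC = 38/53 × 100 = 71.698%
Salt term: 16.6 × (-0.427) = -7.088
GC term: 0.41 × 71.698 = 29.396; length term: −675/53 = −12.736
Tm = 81.5 + (-7.088) + 29.396 − 12.736 = 91.072 → 91.1°C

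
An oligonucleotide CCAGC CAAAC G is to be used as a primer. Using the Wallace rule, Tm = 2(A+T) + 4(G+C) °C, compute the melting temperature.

Base counts: G=2, C=5, A=4, T=0
So N_AT = 4 and N_GC = 7.
Tm = 2×4 + 4×7 = 36°C

36°C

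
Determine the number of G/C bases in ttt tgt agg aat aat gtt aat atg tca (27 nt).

6

T=12, C=1, G=5, A=9
Total G or C: 5 + 1 = 6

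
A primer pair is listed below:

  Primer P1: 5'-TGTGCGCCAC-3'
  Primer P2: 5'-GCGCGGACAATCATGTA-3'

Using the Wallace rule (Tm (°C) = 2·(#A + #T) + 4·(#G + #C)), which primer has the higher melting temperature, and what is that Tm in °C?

Primer P2, 52°C

Primer P1: A+T=3, G+C=7 → Tm = 2(3)+4(7) = 34°C
Primer P2: A+T=8, G+C=9 → Tm = 2(8)+4(9) = 52°C
34°C vs 52°C → primer P2 is higher.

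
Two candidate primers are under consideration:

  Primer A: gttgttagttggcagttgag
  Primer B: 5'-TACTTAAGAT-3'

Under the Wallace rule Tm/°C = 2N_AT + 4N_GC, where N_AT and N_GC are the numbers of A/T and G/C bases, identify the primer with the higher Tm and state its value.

Primer A, 58°C

Primer A: A+T=11, G+C=9 → Tm = 2(11)+4(9) = 58°C
Primer B: A+T=8, G+C=2 → Tm = 2(8)+4(2) = 24°C
58°C vs 24°C → primer A is higher.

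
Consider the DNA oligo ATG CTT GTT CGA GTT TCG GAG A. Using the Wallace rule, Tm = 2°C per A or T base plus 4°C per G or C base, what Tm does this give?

64°C

Base counts: T=8, C=3, A=4, G=7
AT pairs contribute 12, GC pairs contribute 10.
Tm = 2×12 + 4×10 = 64°C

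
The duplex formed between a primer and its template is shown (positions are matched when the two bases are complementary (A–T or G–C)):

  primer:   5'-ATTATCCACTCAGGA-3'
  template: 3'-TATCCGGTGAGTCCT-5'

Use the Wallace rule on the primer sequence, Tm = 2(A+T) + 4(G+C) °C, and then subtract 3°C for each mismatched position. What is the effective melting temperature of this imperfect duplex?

33°C

Primer base counts: A=5, T=4, G=2, C=4 → A+T=9, G+C=6
Perfect-match Tm = 2(9) + 4(6) = 18 + 24 = 42°C
Mismatches (positions where the bases are not complementary): 3 (at positions 3, 4, 5)
Effective Tm = 42 − 3×3 = 42 − 9 = 33°C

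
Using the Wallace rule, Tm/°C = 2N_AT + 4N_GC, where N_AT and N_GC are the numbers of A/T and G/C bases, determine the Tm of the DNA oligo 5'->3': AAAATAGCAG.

26°C

Base counts: G=2, A=6, T=1, C=1
AT pairs contribute 7, GC pairs contribute 3.
Tm = 4·3 + 2·7 = 12 + 14 = 26°C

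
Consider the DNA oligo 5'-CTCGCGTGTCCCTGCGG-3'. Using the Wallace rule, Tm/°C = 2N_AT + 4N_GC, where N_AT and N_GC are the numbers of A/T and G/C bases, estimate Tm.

C=7, A=0, G=6, T=4
A+T = 4, G+C = 13
Tm = 2(4) + 4(13) = 8 + 52 = 60°C

60°C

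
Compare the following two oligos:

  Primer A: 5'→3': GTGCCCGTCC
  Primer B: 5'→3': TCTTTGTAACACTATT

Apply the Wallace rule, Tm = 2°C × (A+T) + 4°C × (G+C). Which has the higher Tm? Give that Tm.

Primer B, 40°C

Primer A: A+T=2, G+C=8 → Tm = 2(2)+4(8) = 36°C
Primer B: A+T=12, G+C=4 → Tm = 2(12)+4(4) = 40°C
36°C vs 40°C → primer B is higher.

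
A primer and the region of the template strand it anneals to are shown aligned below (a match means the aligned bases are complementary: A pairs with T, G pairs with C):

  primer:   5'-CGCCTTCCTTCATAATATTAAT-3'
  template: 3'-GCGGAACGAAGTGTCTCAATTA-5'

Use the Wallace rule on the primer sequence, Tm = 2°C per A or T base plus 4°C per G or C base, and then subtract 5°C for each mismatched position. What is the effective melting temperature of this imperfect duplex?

33°C

Primer base counts: A=6, T=9, G=1, C=6 → A+T=15, G+C=7
Perfect-match Tm = 2(15) + 4(7) = 30 + 28 = 58°C
Mismatches (positions where the bases are not complementary): 5 (at positions 7, 13, 15, 16, 17)
Effective Tm = 58 − 5×5 = 58 − 25 = 33°C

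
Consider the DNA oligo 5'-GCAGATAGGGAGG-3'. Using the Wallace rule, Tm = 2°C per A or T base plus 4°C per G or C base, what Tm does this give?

42°C

Counting bases: G=7, T=1, A=4, C=1
So N_AT = 5 and N_GC = 8.
Tm = 2×5 + 4×8 = 42°C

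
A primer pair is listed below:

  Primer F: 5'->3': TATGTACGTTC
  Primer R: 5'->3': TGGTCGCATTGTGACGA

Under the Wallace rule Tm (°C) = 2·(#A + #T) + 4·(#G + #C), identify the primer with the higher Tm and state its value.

Primer F: A+T=7, G+C=4 → Tm = 2(7)+4(4) = 30°C
Primer R: A+T=8, G+C=9 → Tm = 2(8)+4(9) = 52°C
30°C vs 52°C → primer R is higher.

Primer R, 52°C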